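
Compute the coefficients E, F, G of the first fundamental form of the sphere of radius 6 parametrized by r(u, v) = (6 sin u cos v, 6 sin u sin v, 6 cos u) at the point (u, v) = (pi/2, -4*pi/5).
E = 36;  F = 0;  G = 36

Partials: r_u = (6*cos(u)*cos(v), 6*sin(v)*cos(u), -6*sin(u)), r_v = (-6*sin(u)*sin(v), 6*sin(u)*cos(v), 0). As functions of (u, v):
  E = r_u · r_u = 36,
  F = r_u · r_v = 0,
  G = r_v · r_v = 36*sin(u)^2.
Evaluating at (u, v) = (pi/2, -4*pi/5): E = 36, F = 0, G = 36.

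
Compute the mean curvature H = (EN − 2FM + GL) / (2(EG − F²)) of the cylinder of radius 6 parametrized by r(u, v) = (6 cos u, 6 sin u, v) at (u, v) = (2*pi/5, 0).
H = -1/12

With E = 36, F = 0, G = 1, L = -6, M = 0, N = 0, assemble
  H = (EN − 2FM + GL) / (2(EG − F²)) = -1/12.
At (u, v) = (2*pi/5, 0): H = -1/12.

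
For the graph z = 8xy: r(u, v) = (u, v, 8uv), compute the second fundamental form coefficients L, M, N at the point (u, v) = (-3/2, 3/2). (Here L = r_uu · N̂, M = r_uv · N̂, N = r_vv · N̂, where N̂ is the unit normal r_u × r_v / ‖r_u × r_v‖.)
L = 0;  M = 8/17;  N = 0

Compute the unit normal N̂(u, v) = (-8*v/sqrt(64*u^2 + 64*v^2 + 1), -8*u/sqrt(64*u^2 + 64*v^2 + 1), 1/sqrt(64*u^2 + 64*v^2 + 1)), and the second partials r_uu, r_uv, r_vv. Take dot products:
  L(u, v) = r_uu · N̂ = 0,
  M(u, v) = r_uv · N̂ = 8/sqrt(64*u^2 + 64*v^2 + 1),
  N(u, v) = r_vv · N̂ = 0.
Evaluating at (u, v) = (-3/2, 3/2):
  L = 0, M = 8/17, N = 0.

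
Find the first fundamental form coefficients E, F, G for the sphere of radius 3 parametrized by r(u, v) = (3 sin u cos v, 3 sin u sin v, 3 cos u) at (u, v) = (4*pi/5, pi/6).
E = 9;  F = 0;  G = 45/8 - 9*sqrt(5)/8

Partials: r_u = (3*cos(u)*cos(v), 3*sin(v)*cos(u), -3*sin(u)), r_v = (-3*sin(u)*sin(v), 3*sin(u)*cos(v), 0). As functions of (u, v):
  E = r_u · r_u = 9,
  F = r_u · r_v = 0,
  G = r_v · r_v = 9*sin(u)^2.
Evaluating at (u, v) = (4*pi/5, pi/6): E = 9, F = 0, G = 45/8 - 9*sqrt(5)/8.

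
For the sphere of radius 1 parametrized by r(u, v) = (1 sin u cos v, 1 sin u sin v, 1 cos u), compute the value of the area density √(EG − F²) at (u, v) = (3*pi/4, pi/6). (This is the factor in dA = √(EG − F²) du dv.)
√(EG − F²)|_{(3*pi/4, pi/6)} = sqrt(2)/2

E = 1, F = 0, G = sin(u)^2, so EG − F² = sin(u)^2. Taking the positive square root: √(EG − F²) = Abs(sin(u)). At (u, v) = (3*pi/4, pi/6): sqrt(2)/2.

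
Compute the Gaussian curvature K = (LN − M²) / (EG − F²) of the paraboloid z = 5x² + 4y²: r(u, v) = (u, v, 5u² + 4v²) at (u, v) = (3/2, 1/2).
K = 20/14641

Coefficients of the first fundamental form: E = 100*u^2 + 1, F = 80*u*v, G = 64*v^2 + 1.
Coefficients of the second fundamental form: L = 10/sqrt(100*u^2 + 64*v^2 + 1), M = 0, N = 8/sqrt(100*u^2 + 64*v^2 + 1).
Assemble K = (LN − M²)/(EG − F²) = 80/(10000*u^4 + 12800*u^2*v^2 + 200*u^2 + 4096*v^4 + 128*v^2 + 1). At (u, v) = (3/2, 1/2): K = 20/14641.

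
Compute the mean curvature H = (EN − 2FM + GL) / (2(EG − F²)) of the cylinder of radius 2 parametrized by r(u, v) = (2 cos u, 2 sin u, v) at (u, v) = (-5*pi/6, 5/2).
H = -1/4

With E = 4, F = 0, G = 1, L = -2, M = 0, N = 0, assemble
  H = (EN − 2FM + GL) / (2(EG − F²)) = -1/4.
At (u, v) = (-5*pi/6, 5/2): H = -1/4.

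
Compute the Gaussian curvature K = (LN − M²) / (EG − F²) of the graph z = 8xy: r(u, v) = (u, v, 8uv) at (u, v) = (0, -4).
K = -64/1050625

Coefficients of the first fundamental form: E = 64*v^2 + 1, F = 64*u*v, G = 64*u^2 + 1.
Coefficients of the second fundamental form: L = 0, M = 8/sqrt(64*u^2 + 64*v^2 + 1), N = 0.
Assemble K = (LN − M²)/(EG − F²) = -64/(4096*u^4 + 8192*u^2*v^2 + 128*u^2 + 4096*v^4 + 128*v^2 + 1). At (u, v) = (0, -4): K = -64/1050625.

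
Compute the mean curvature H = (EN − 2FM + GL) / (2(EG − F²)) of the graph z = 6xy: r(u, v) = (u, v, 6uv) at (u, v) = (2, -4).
H = 1728*sqrt(721)/519841

With E = 36*v^2 + 1, F = 36*u*v, G = 36*u^2 + 1, L = 0, M = 6/sqrt(36*u^2 + 36*v^2 + 1), N = 0, assemble
  H = (EN − 2FM + GL) / (2(EG − F²)) = -216*u*v/(36*u^2 + 36*v^2 + 1)^(3/2).
At (u, v) = (2, -4): H = 1728*sqrt(721)/519841.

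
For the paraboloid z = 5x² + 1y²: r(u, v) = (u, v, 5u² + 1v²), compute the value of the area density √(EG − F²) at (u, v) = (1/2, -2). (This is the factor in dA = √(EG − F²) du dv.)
√(EG − F²)|_{(1/2, -2)} = sqrt(42)

E = 100*u^2 + 1, F = 20*u*v, G = 4*v^2 + 1, so EG − F² = 100*u^2 + 4*v^2 + 1. Taking the positive square root: √(EG − F²) = sqrt(100*u^2 + 4*v^2 + 1). At (u, v) = (1/2, -2): sqrt(42).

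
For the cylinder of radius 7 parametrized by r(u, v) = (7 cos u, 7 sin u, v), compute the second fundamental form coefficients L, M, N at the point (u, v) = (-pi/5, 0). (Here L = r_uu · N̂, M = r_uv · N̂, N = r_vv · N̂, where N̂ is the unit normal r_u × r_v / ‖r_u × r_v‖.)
L = -7;  M = 0;  N = 0

Compute the unit normal N̂(u, v) = (cos(u), sin(u), 0), and the second partials r_uu, r_uv, r_vv. Take dot products:
  L(u, v) = r_uu · N̂ = -7,
  M(u, v) = r_uv · N̂ = 0,
  N(u, v) = r_vv · N̂ = 0.
Evaluating at (u, v) = (-pi/5, 0):
  L = -7, M = 0, N = 0.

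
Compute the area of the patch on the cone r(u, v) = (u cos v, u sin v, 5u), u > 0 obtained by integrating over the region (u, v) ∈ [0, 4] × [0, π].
Area = 8*sqrt(26)*pi

Area = ∫∫ √(EG − F²) du dv with √(EG − F²) = sqrt(26)*Abs(u). Integrating over [0, 4] × [0, π] gives 8*sqrt(26)*pi.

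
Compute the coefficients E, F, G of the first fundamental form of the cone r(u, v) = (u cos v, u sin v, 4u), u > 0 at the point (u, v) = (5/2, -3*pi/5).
E = 17;  F = 0;  G = 25/4

Partials: r_u = (cos(v), sin(v), 4), r_v = (-u*sin(v), u*cos(v), 0). As functions of (u, v):
  E = r_u · r_u = 17,
  F = r_u · r_v = 0,
  G = r_v · r_v = u^2.
Evaluating at (u, v) = (5/2, -3*pi/5): E = 17, F = 0, G = 25/4.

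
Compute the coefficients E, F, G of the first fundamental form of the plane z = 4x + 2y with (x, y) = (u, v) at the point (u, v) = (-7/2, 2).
E = 17;  F = 8;  G = 5

Partials: r_u = (1, 0, 4), r_v = (0, 1, 2). As functions of (u, v):
  E = r_u · r_u = 17,
  F = r_u · r_v = 8,
  G = r_v · r_v = 5.
Evaluating at (u, v) = (-7/2, 2): E = 17, F = 8, G = 5.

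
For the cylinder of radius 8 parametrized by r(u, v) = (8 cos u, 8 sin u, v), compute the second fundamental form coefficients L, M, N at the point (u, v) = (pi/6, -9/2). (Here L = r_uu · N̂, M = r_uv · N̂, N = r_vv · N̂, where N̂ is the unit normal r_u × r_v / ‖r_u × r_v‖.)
L = -8;  M = 0;  N = 0

Compute the unit normal N̂(u, v) = (cos(u), sin(u), 0), and the second partials r_uu, r_uv, r_vv. Take dot products:
  L(u, v) = r_uu · N̂ = -8,
  M(u, v) = r_uv · N̂ = 0,
  N(u, v) = r_vv · N̂ = 0.
Evaluating at (u, v) = (pi/6, -9/2):
  L = -8, M = 0, N = 0.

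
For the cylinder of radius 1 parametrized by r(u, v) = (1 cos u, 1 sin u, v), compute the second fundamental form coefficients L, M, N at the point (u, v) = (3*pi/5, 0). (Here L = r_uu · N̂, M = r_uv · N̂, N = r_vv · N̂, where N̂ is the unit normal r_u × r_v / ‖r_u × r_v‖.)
L = -1;  M = 0;  N = 0

Compute the unit normal N̂(u, v) = (cos(u), sin(u), 0), and the second partials r_uu, r_uv, r_vv. Take dot products:
  L(u, v) = r_uu · N̂ = -1,
  M(u, v) = r_uv · N̂ = 0,
  N(u, v) = r_vv · N̂ = 0.
Evaluating at (u, v) = (3*pi/5, 0):
  L = -1, M = 0, N = 0.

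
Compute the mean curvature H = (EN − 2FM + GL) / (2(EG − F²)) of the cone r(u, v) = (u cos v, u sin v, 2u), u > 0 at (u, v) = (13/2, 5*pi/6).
H = 2*sqrt(5)/65

With E = 5, F = 0, G = u^2, L = 0, M = 0, N = 2*sqrt(5)*u^2/(5*Abs(u)), assemble
  H = (EN − 2FM + GL) / (2(EG − F²)) = sqrt(5)/(5*Abs(u)).
At (u, v) = (13/2, 5*pi/6): H = 2*sqrt(5)/65.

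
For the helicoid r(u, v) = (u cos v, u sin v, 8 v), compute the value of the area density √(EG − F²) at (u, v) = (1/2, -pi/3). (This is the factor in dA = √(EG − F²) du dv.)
√(EG − F²)|_{(1/2, -pi/3)} = sqrt(257)/2

E = 1, F = 0, G = u^2 + 64, so EG − F² = u^2 + 64. Taking the positive square root: √(EG − F²) = sqrt(u^2 + 64). At (u, v) = (1/2, -pi/3): sqrt(257)/2.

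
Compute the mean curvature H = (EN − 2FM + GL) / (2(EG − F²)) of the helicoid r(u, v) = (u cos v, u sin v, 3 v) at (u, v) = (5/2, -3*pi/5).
H = 0

With E = 1, F = 0, G = u^2 + 9, L = 0, M = -3/sqrt(u^2 + 9), N = 0, assemble
  H = (EN − 2FM + GL) / (2(EG − F²)) = 0.
At (u, v) = (5/2, -3*pi/5): H = 0.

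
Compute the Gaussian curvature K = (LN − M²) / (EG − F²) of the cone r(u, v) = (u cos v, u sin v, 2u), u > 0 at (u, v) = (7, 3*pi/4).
K = 0

Coefficients of the first fundamental form: E = 5, F = 0, G = u^2.
Coefficients of the second fundamental form: L = 0, M = 0, N = 2*sqrt(5)*u^2/(5*Abs(u)).
Assemble K = (LN − M²)/(EG − F²) = 0. At (u, v) = (7, 3*pi/4): K = 0.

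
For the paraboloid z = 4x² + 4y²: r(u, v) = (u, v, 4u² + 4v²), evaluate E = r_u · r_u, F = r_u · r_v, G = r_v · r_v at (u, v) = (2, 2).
E = 257;  F = 256;  G = 257

Partials: r_u = (1, 0, 8*u), r_v = (0, 1, 8*v). As functions of (u, v):
  E = r_u · r_u = 64*u^2 + 1,
  F = r_u · r_v = 64*u*v,
  G = r_v · r_v = 64*v^2 + 1.
Evaluating at (u, v) = (2, 2): E = 257, F = 256, G = 257.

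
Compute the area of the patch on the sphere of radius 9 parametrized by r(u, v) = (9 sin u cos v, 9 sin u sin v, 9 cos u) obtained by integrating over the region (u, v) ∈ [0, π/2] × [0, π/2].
Area = 81*pi/2

Area = ∫∫ √(EG − F²) du dv with √(EG − F²) = 81*Abs(sin(u)). Integrating over [0, π/2] × [0, π/2] gives 81*pi/2.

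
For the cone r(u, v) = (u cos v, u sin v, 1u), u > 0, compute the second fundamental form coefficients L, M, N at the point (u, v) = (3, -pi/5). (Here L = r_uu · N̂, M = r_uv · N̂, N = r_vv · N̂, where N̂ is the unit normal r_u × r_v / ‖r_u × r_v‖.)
L = 0;  M = 0;  N = 3*sqrt(2)/2

Compute the unit normal N̂(u, v) = (-sqrt(2)*u*cos(v)/(2*Abs(u)), -sqrt(2)*u*sin(v)/(2*Abs(u)), sqrt(2)*u/(2*Abs(u))), and the second partials r_uu, r_uv, r_vv. Take dot products:
  L(u, v) = r_uu · N̂ = 0,
  M(u, v) = r_uv · N̂ = 0,
  N(u, v) = r_vv · N̂ = sqrt(2)*u^2/(2*Abs(u)).
Evaluating at (u, v) = (3, -pi/5):
  L = 0, M = 0, N = 3*sqrt(2)/2.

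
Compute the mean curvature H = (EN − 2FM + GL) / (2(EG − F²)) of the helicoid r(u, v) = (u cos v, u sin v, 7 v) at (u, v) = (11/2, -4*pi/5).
H = 0

With E = 1, F = 0, G = u^2 + 49, L = 0, M = -7/sqrt(u^2 + 49), N = 0, assemble
  H = (EN − 2FM + GL) / (2(EG − F²)) = 0.
At (u, v) = (11/2, -4*pi/5): H = 0.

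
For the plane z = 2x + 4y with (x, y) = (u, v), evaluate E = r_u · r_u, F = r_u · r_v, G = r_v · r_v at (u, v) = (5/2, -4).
E = 5;  F = 8;  G = 17

Partials: r_u = (1, 0, 2), r_v = (0, 1, 4). As functions of (u, v):
  E = r_u · r_u = 5,
  F = r_u · r_v = 8,
  G = r_v · r_v = 17.
Evaluating at (u, v) = (5/2, -4): E = 5, F = 8, G = 17.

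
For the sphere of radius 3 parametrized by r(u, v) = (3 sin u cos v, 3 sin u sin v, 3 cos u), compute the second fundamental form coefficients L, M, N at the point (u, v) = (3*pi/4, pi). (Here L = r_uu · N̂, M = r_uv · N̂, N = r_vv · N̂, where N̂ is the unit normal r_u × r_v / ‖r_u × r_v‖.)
L = -3;  M = 0;  N = -3/2

Compute the unit normal N̂(u, v) = (sin(u)^2*cos(v)/Abs(sin(u)), sin(u)^2*sin(v)/Abs(sin(u)), sin(2*u)/(2*Abs(sin(u)))), and the second partials r_uu, r_uv, r_vv. Take dot products:
  L(u, v) = r_uu · N̂ = -3*sin(u)/Abs(sin(u)),
  M(u, v) = r_uv · N̂ = 0,
  N(u, v) = r_vv · N̂ = -3*sin(u)^3/Abs(sin(u)).
Evaluating at (u, v) = (3*pi/4, pi):
  L = -3, M = 0, N = -3/2.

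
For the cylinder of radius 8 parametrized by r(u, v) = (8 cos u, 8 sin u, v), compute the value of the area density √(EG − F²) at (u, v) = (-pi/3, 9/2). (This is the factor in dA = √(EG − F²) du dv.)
√(EG − F²)|_{(-pi/3, 9/2)} = 8

E = 64, F = 0, G = 1, so EG − F² = 64. Taking the positive square root: √(EG − F²) = 8. At (u, v) = (-pi/3, 9/2): 8.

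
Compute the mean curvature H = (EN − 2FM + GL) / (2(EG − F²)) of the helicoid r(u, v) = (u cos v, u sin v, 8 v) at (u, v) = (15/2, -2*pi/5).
H = 0

With E = 1, F = 0, G = u^2 + 64, L = 0, M = -8/sqrt(u^2 + 64), N = 0, assemble
  H = (EN − 2FM + GL) / (2(EG − F²)) = 0.
At (u, v) = (15/2, -2*pi/5): H = 0.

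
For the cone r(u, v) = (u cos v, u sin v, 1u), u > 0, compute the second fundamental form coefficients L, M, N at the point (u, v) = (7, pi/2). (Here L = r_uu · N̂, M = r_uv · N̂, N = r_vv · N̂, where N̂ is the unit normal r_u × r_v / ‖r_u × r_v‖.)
L = 0;  M = 0;  N = 7*sqrt(2)/2

Compute the unit normal N̂(u, v) = (-sqrt(2)*u*cos(v)/(2*Abs(u)), -sqrt(2)*u*sin(v)/(2*Abs(u)), sqrt(2)*u/(2*Abs(u))), and the second partials r_uu, r_uv, r_vv. Take dot products:
  L(u, v) = r_uu · N̂ = 0,
  M(u, v) = r_uv · N̂ = 0,
  N(u, v) = r_vv · N̂ = sqrt(2)*u^2/(2*Abs(u)).
Evaluating at (u, v) = (7, pi/2):
  L = 0, M = 0, N = 7*sqrt(2)/2.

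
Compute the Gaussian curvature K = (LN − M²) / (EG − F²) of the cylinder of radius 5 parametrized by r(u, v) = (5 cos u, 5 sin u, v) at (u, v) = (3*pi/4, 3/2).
K = 0

Coefficients of the first fundamental form: E = 25, F = 0, G = 1.
Coefficients of the second fundamental form: L = -5, M = 0, N = 0.
Assemble K = (LN − M²)/(EG − F²) = 0. At (u, v) = (3*pi/4, 3/2): K = 0.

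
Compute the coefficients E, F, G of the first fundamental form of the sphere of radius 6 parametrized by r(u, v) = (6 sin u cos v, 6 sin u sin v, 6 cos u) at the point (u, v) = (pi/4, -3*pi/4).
E = 36;  F = 0;  G = 18

Partials: r_u = (6*cos(u)*cos(v), 6*sin(v)*cos(u), -6*sin(u)), r_v = (-6*sin(u)*sin(v), 6*sin(u)*cos(v), 0). As functions of (u, v):
  E = r_u · r_u = 36,
  F = r_u · r_v = 0,
  G = r_v · r_v = 36*sin(u)^2.
Evaluating at (u, v) = (pi/4, -3*pi/4): E = 36, F = 0, G = 18.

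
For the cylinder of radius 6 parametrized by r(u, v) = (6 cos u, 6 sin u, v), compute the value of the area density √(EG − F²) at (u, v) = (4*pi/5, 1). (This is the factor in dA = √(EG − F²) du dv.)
√(EG − F²)|_{(4*pi/5, 1)} = 6

E = 36, F = 0, G = 1, so EG − F² = 36. Taking the positive square root: √(EG − F²) = 6. At (u, v) = (4*pi/5, 1): 6.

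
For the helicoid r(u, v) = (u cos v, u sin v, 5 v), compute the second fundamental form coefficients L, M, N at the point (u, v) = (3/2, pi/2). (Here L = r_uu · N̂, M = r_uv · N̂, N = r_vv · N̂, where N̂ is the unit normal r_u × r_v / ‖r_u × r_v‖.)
L = 0;  M = -10*sqrt(109)/109;  N = 0

Compute the unit normal N̂(u, v) = (5*sin(v)/sqrt(u^2 + 25), -5*cos(v)/sqrt(u^2 + 25), u/sqrt(u^2 + 25)), and the second partials r_uu, r_uv, r_vv. Take dot products:
  L(u, v) = r_uu · N̂ = 0,
  M(u, v) = r_uv · N̂ = -5/sqrt(u^2 + 25),
  N(u, v) = r_vv · N̂ = 0.
Evaluating at (u, v) = (3/2, pi/2):
  L = 0, M = -10*sqrt(109)/109, N = 0.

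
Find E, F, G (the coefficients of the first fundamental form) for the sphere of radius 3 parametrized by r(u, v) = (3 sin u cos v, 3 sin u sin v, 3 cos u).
E = 9;  F = 0;  G = 9*sin(u)^2

Compute partials: r_u = (3*cos(u)*cos(v), 3*sin(v)*cos(u), -3*sin(u)), r_v = (-3*sin(u)*sin(v), 3*sin(u)*cos(v), 0). Then
  E = r_u · r_u = 9,
  F = r_u · r_v = 0,
  G = r_v · r_v = 9*sin(u)^2.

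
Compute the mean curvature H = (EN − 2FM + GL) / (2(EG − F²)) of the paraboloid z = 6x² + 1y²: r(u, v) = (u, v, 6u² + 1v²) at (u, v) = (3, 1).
H = 1327*sqrt(1301)/1692601

With E = 144*u^2 + 1, F = 24*u*v, G = 4*v^2 + 1, L = 12/sqrt(144*u^2 + 4*v^2 + 1), M = 0, N = 2/sqrt(144*u^2 + 4*v^2 + 1), assemble
  H = (EN − 2FM + GL) / (2(EG − F²)) = (144*u^2 + 24*v^2 + 7)/(144*u^2 + 4*v^2 + 1)^(3/2).
At (u, v) = (3, 1): H = 1327*sqrt(1301)/1692601.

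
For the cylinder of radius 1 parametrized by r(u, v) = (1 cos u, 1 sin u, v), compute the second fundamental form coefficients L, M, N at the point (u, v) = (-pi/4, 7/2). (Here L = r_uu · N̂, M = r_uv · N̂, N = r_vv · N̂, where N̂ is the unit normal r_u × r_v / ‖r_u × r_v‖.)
L = -1;  M = 0;  N = 0

Compute the unit normal N̂(u, v) = (cos(u), sin(u), 0), and the second partials r_uu, r_uv, r_vv. Take dot products:
  L(u, v) = r_uu · N̂ = -1,
  M(u, v) = r_uv · N̂ = 0,
  N(u, v) = r_vv · N̂ = 0.
Evaluating at (u, v) = (-pi/4, 7/2):
  L = -1, M = 0, N = 0.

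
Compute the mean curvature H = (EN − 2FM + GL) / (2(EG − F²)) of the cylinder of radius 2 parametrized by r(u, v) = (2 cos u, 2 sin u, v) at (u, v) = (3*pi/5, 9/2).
H = -1/4

With E = 4, F = 0, G = 1, L = -2, M = 0, N = 0, assemble
  H = (EN − 2FM + GL) / (2(EG − F²)) = -1/4.
At (u, v) = (3*pi/5, 9/2): H = -1/4.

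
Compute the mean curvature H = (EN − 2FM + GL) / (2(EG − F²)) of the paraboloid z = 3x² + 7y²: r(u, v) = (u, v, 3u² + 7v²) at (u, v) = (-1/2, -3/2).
H = 1396*sqrt(451)/203401

With E = 36*u^2 + 1, F = 84*u*v, G = 196*v^2 + 1, L = 6/sqrt(36*u^2 + 196*v^2 + 1), M = 0, N = 14/sqrt(36*u^2 + 196*v^2 + 1), assemble
  H = (EN − 2FM + GL) / (2(EG − F²)) = 2*(126*u^2 + 294*v^2 + 5)/(36*u^2 + 196*v^2 + 1)^(3/2).
At (u, v) = (-1/2, -3/2): H = 1396*sqrt(451)/203401.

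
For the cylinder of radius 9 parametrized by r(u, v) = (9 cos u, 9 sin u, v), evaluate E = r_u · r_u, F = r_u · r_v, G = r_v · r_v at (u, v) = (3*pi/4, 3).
E = 81;  F = 0;  G = 1

Partials: r_u = (-9*sin(u), 9*cos(u), 0), r_v = (0, 0, 1). As functions of (u, v):
  E = r_u · r_u = 81,
  F = r_u · r_v = 0,
  G = r_v · r_v = 1.
Evaluating at (u, v) = (3*pi/4, 3): E = 81, F = 0, G = 1.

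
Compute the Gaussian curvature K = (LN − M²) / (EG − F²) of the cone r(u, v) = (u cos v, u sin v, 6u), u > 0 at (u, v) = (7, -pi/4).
K = 0

Coefficients of the first fundamental form: E = 37, F = 0, G = u^2.
Coefficients of the second fundamental form: L = 0, M = 0, N = 6*sqrt(37)*u^2/(37*Abs(u)).
Assemble K = (LN − M²)/(EG − F²) = 0. At (u, v) = (7, -pi/4): K = 0.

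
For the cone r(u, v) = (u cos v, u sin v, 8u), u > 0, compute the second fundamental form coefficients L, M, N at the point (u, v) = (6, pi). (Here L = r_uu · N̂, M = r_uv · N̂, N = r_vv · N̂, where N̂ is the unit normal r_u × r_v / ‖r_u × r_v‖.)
L = 0;  M = 0;  N = 48*sqrt(65)/65

Compute the unit normal N̂(u, v) = (-8*sqrt(65)*u*cos(v)/(65*Abs(u)), -8*sqrt(65)*u*sin(v)/(65*Abs(u)), sqrt(65)*u/(65*Abs(u))), and the second partials r_uu, r_uv, r_vv. Take dot products:
  L(u, v) = r_uu · N̂ = 0,
  M(u, v) = r_uv · N̂ = 0,
  N(u, v) = r_vv · N̂ = 8*sqrt(65)*u^2/(65*Abs(u)).
Evaluating at (u, v) = (6, pi):
  L = 0, M = 0, N = 48*sqrt(65)/65.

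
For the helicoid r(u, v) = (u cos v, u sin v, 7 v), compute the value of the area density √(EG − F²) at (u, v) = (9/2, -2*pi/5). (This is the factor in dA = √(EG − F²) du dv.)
√(EG − F²)|_{(9/2, -2*pi/5)} = sqrt(277)/2

E = 1, F = 0, G = u^2 + 49, so EG − F² = u^2 + 49. Taking the positive square root: √(EG − F²) = sqrt(u^2 + 49). At (u, v) = (9/2, -2*pi/5): sqrt(277)/2.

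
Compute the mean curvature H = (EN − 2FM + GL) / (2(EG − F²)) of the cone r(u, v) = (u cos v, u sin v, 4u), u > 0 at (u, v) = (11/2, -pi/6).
H = 4*sqrt(17)/187

With E = 17, F = 0, G = u^2, L = 0, M = 0, N = 4*sqrt(17)*u^2/(17*Abs(u)), assemble
  H = (EN − 2FM + GL) / (2(EG − F²)) = 2*sqrt(17)/(17*Abs(u)).
At (u, v) = (11/2, -pi/6): H = 4*sqrt(17)/187.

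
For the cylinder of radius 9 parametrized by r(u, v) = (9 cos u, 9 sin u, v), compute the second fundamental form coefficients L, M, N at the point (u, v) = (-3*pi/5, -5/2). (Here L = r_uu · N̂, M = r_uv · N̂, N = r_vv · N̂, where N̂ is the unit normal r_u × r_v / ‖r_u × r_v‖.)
L = -9;  M = 0;  N = 0

Compute the unit normal N̂(u, v) = (cos(u), sin(u), 0), and the second partials r_uu, r_uv, r_vv. Take dot products:
  L(u, v) = r_uu · N̂ = -9,
  M(u, v) = r_uv · N̂ = 0,
  N(u, v) = r_vv · N̂ = 0.
Evaluating at (u, v) = (-3*pi/5, -5/2):
  L = -9, M = 0, N = 0.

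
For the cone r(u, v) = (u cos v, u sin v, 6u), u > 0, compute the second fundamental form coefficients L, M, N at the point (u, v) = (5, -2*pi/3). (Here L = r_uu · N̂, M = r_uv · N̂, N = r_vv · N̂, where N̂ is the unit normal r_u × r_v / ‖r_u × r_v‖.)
L = 0;  M = 0;  N = 30*sqrt(37)/37

Compute the unit normal N̂(u, v) = (-6*sqrt(37)*u*cos(v)/(37*Abs(u)), -6*sqrt(37)*u*sin(v)/(37*Abs(u)), sqrt(37)*u/(37*Abs(u))), and the second partials r_uu, r_uv, r_vv. Take dot products:
  L(u, v) = r_uu · N̂ = 0,
  M(u, v) = r_uv · N̂ = 0,
  N(u, v) = r_vv · N̂ = 6*sqrt(37)*u^2/(37*Abs(u)).
Evaluating at (u, v) = (5, -2*pi/3):
  L = 0, M = 0, N = 30*sqrt(37)/37.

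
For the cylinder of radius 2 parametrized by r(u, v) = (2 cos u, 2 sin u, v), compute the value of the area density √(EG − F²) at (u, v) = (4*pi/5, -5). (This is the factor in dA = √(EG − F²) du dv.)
√(EG − F²)|_{(4*pi/5, -5)} = 2

E = 4, F = 0, G = 1, so EG − F² = 4. Taking the positive square root: √(EG − F²) = 2. At (u, v) = (4*pi/5, -5): 2.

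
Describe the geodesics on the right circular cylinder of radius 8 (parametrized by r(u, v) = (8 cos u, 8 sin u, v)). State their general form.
The cylinder is flat (K = 0) and locally isometric to the plane via the development (u, v) ↦ (8 u, v). Geodesics are the pre-images of straight lines: circles (v constant), vertical lines (u constant), and helices (v = c · u + d) for constants c, d.

A right cylinder has E = 8², F = 0, G = 1, so EG − F² = 8², and L = −8, M = N = 0, giving K = (LN − M²)/(EG − F²) = 0 everywhere. A flat surface is locally isometric to the Euclidean plane via the map (u, v) ↦ (8 u, v). Straight lines in the (x̃, ỹ) plane pull back to: (a) horizontal circles (v = const), (b) vertical generators (u = const), and (c) helices (8 u tan θ = v, i.e. v = c · u + d).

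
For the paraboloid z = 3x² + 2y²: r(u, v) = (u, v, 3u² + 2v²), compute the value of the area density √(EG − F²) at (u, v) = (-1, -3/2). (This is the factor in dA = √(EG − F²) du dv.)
√(EG − F²)|_{(-1, -3/2)} = sqrt(73)

E = 36*u^2 + 1, F = 24*u*v, G = 16*v^2 + 1, so EG − F² = 36*u^2 + 16*v^2 + 1. Taking the positive square root: √(EG − F²) = sqrt(36*u^2 + 16*v^2 + 1). At (u, v) = (-1, -3/2): sqrt(73).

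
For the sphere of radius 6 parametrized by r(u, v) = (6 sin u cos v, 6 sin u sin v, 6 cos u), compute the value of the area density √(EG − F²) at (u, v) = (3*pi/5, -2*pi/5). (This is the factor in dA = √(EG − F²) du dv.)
√(EG − F²)|_{(3*pi/5, -2*pi/5)} = 9*sqrt(2*sqrt(5) + 10)

E = 36, F = 0, G = 36*sin(u)^2, so EG − F² = 1296*sin(u)^2. Taking the positive square root: √(EG − F²) = 36*Abs(sin(u)). At (u, v) = (3*pi/5, -2*pi/5): 9*sqrt(2*sqrt(5) + 10).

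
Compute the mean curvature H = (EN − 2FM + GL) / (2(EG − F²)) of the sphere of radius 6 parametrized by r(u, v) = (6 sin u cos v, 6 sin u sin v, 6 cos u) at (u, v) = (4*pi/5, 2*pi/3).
H = -1/6

With E = 36, F = 0, G = 36*sin(u)^2, L = -6*sin(u)/Abs(sin(u)), M = 0, N = -6*sin(u)^3/Abs(sin(u)), assemble
  H = (EN − 2FM + GL) / (2(EG − F²)) = -sin(u)/(6*Abs(sin(u))).
At (u, v) = (4*pi/5, 2*pi/3): H = -1/6.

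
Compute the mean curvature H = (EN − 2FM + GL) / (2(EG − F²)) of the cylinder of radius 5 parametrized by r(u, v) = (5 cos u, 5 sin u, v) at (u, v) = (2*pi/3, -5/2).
H = -1/10

With E = 25, F = 0, G = 1, L = -5, M = 0, N = 0, assemble
  H = (EN − 2FM + GL) / (2(EG − F²)) = -1/10.
At (u, v) = (2*pi/3, -5/2): H = -1/10.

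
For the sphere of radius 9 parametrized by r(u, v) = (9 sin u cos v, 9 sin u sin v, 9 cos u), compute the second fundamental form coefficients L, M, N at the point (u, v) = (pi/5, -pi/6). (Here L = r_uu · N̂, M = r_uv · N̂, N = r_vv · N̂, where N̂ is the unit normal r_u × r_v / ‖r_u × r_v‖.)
L = -9;  M = 0;  N = -45/8 + 9*sqrt(5)/8

Compute the unit normal N̂(u, v) = (sin(u)^2*cos(v)/Abs(sin(u)), sin(u)^2*sin(v)/Abs(sin(u)), sin(2*u)/(2*Abs(sin(u)))), and the second partials r_uu, r_uv, r_vv. Take dot products:
  L(u, v) = r_uu · N̂ = -9*sin(u)/Abs(sin(u)),
  M(u, v) = r_uv · N̂ = 0,
  N(u, v) = r_vv · N̂ = -9*sin(u)^3/Abs(sin(u)).
Evaluating at (u, v) = (pi/5, -pi/6):
  L = -9, M = 0, N = -45/8 + 9*sqrt(5)/8.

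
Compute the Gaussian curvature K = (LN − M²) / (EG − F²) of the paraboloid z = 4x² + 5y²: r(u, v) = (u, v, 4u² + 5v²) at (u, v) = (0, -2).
K = 80/160801

Coefficients of the first fundamental form: E = 64*u^2 + 1, F = 80*u*v, G = 100*v^2 + 1.
Coefficients of the second fundamental form: L = 8/sqrt(64*u^2 + 100*v^2 + 1), M = 0, N = 10/sqrt(64*u^2 + 100*v^2 + 1).
Assemble K = (LN − M²)/(EG − F²) = 80/(4096*u^4 + 12800*u^2*v^2 + 128*u^2 + 10000*v^4 + 200*v^2 + 1). At (u, v) = (0, -2): K = 80/160801.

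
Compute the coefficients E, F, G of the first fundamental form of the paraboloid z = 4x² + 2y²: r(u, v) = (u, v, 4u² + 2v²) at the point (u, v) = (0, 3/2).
E = 1;  F = 0;  G = 37

Partials: r_u = (1, 0, 8*u), r_v = (0, 1, 4*v). As functions of (u, v):
  E = r_u · r_u = 64*u^2 + 1,
  F = r_u · r_v = 32*u*v,
  G = r_v · r_v = 16*v^2 + 1.
Evaluating at (u, v) = (0, 3/2): E = 1, F = 0, G = 37.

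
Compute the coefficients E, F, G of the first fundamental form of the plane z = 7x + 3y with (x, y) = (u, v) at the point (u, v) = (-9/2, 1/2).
E = 50;  F = 21;  G = 10

Partials: r_u = (1, 0, 7), r_v = (0, 1, 3). As functions of (u, v):
  E = r_u · r_u = 50,
  F = r_u · r_v = 21,
  G = r_v · r_v = 10.
Evaluating at (u, v) = (-9/2, 1/2): E = 50, F = 21, G = 10.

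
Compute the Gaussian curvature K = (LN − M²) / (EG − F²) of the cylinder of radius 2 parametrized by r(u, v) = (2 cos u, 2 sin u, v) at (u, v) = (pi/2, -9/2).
K = 0

Coefficients of the first fundamental form: E = 4, F = 0, G = 1.
Coefficients of the second fundamental form: L = -2, M = 0, N = 0.
Assemble K = (LN − M²)/(EG − F²) = 0. At (u, v) = (pi/2, -9/2): K = 0.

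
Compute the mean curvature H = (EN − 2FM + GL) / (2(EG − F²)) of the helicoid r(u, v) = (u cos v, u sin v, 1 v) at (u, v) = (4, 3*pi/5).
H = 0

With E = 1, F = 0, G = u^2 + 1, L = 0, M = -1/sqrt(u^2 + 1), N = 0, assemble
  H = (EN − 2FM + GL) / (2(EG − F²)) = 0.
At (u, v) = (4, 3*pi/5): H = 0.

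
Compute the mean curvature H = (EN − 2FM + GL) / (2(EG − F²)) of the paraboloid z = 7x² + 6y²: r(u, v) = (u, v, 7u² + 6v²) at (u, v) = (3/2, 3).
H = 11731*sqrt(1738)/3020644

With E = 196*u^2 + 1, F = 168*u*v, G = 144*v^2 + 1, L = 14/sqrt(196*u^2 + 144*v^2 + 1), M = 0, N = 12/sqrt(196*u^2 + 144*v^2 + 1), assemble
  H = (EN − 2FM + GL) / (2(EG − F²)) = (1176*u^2 + 1008*v^2 + 13)/(196*u^2 + 144*v^2 + 1)^(3/2).
At (u, v) = (3/2, 3): H = 11731*sqrt(1738)/3020644.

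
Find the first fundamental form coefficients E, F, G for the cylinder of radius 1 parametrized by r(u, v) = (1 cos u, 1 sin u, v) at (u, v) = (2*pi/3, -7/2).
E = 1;  F = 0;  G = 1

Partials: r_u = (-sin(u), cos(u), 0), r_v = (0, 0, 1). As functions of (u, v):
  E = r_u · r_u = 1,
  F = r_u · r_v = 0,
  G = r_v · r_v = 1.
Evaluating at (u, v) = (2*pi/3, -7/2): E = 1, F = 0, G = 1.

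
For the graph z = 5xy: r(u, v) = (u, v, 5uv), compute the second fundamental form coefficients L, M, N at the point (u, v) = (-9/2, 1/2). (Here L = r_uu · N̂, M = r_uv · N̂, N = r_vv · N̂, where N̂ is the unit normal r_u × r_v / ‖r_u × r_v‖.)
L = 0;  M = 5*sqrt(2054)/1027;  N = 0

Compute the unit normal N̂(u, v) = (-5*v/sqrt(25*u^2 + 25*v^2 + 1), -5*u/sqrt(25*u^2 + 25*v^2 + 1), 1/sqrt(25*u^2 + 25*v^2 + 1)), and the second partials r_uu, r_uv, r_vv. Take dot products:
  L(u, v) = r_uu · N̂ = 0,
  M(u, v) = r_uv · N̂ = 5/sqrt(25*u^2 + 25*v^2 + 1),
  N(u, v) = r_vv · N̂ = 0.
Evaluating at (u, v) = (-9/2, 1/2):
  L = 0, M = 5*sqrt(2054)/1027, N = 0.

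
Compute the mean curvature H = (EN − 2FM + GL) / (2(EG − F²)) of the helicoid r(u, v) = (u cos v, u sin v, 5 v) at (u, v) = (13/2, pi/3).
H = 0

With E = 1, F = 0, G = u^2 + 25, L = 0, M = -5/sqrt(u^2 + 25), N = 0, assemble
  H = (EN − 2FM + GL) / (2(EG − F²)) = 0.
At (u, v) = (13/2, pi/3): H = 0.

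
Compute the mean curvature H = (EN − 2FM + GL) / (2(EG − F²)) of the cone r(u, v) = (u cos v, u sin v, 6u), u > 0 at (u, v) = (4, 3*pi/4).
H = 3*sqrt(37)/148

With E = 37, F = 0, G = u^2, L = 0, M = 0, N = 6*sqrt(37)*u^2/(37*Abs(u)), assemble
  H = (EN − 2FM + GL) / (2(EG − F²)) = 3*sqrt(37)/(37*Abs(u)).
At (u, v) = (4, 3*pi/4): H = 3*sqrt(37)/148.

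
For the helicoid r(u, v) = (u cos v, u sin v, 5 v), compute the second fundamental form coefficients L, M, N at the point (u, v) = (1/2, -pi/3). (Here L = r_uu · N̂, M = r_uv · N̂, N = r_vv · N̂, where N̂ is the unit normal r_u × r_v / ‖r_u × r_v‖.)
L = 0;  M = -10*sqrt(101)/101;  N = 0

Compute the unit normal N̂(u, v) = (5*sin(v)/sqrt(u^2 + 25), -5*cos(v)/sqrt(u^2 + 25), u/sqrt(u^2 + 25)), and the second partials r_uu, r_uv, r_vv. Take dot products:
  L(u, v) = r_uu · N̂ = 0,
  M(u, v) = r_uv · N̂ = -5/sqrt(u^2 + 25),
  N(u, v) = r_vv · N̂ = 0.
Evaluating at (u, v) = (1/2, -pi/3):
  L = 0, M = -10*sqrt(101)/101, N = 0.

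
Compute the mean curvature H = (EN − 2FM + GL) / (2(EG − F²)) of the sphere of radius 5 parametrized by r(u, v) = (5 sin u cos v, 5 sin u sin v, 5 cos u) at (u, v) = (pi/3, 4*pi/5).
H = -1/5

With E = 25, F = 0, G = 25*sin(u)^2, L = -5*sin(u)/Abs(sin(u)), M = 0, N = -5*sin(u)^3/Abs(sin(u)), assemble
  H = (EN − 2FM + GL) / (2(EG − F²)) = -sin(u)/(5*Abs(sin(u))).
At (u, v) = (pi/3, 4*pi/5): H = -1/5.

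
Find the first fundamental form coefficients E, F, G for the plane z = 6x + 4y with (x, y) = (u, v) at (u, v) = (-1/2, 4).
E = 37;  F = 24;  G = 17

Partials: r_u = (1, 0, 6), r_v = (0, 1, 4). As functions of (u, v):
  E = r_u · r_u = 37,
  F = r_u · r_v = 24,
  G = r_v · r_v = 17.
Evaluating at (u, v) = (-1/2, 4): E = 37, F = 24, G = 17.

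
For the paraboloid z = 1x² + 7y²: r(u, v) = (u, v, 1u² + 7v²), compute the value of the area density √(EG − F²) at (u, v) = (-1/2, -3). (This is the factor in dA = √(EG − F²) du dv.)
√(EG − F²)|_{(-1/2, -3)} = sqrt(1766)

E = 4*u^2 + 1, F = 28*u*v, G = 196*v^2 + 1, so EG − F² = 4*u^2 + 196*v^2 + 1. Taking the positive square root: √(EG − F²) = sqrt(4*u^2 + 196*v^2 + 1). At (u, v) = (-1/2, -3): sqrt(1766).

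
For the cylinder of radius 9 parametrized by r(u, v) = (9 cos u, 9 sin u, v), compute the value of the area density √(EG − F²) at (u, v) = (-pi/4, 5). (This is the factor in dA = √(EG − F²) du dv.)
√(EG − F²)|_{(-pi/4, 5)} = 9

E = 81, F = 0, G = 1, so EG − F² = 81. Taking the positive square root: √(EG − F²) = 9. At (u, v) = (-pi/4, 5): 9.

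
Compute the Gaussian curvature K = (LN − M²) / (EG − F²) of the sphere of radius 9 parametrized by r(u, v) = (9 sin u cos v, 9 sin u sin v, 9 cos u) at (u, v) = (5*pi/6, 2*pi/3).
K = 1/81

Coefficients of the first fundamental form: E = 81, F = 0, G = 81*sin(u)^2.
Coefficients of the second fundamental form: L = -9*sin(u)/Abs(sin(u)), M = 0, N = -9*sin(u)^3/Abs(sin(u)).
Assemble K = (LN − M²)/(EG − F²) = 1/81. At (u, v) = (5*pi/6, 2*pi/3): K = 1/81.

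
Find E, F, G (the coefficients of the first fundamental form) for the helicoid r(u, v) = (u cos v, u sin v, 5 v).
E = 1;  F = 0;  G = u^2 + 25

Compute partials: r_u = (cos(v), sin(v), 0), r_v = (-u*sin(v), u*cos(v), 5). Then
  E = r_u · r_u = 1,
  F = r_u · r_v = 0,
  G = r_v · r_v = u^2 + 25.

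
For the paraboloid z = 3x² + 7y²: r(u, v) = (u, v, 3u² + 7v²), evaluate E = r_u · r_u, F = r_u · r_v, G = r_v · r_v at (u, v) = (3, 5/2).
E = 325;  F = 630;  G = 1226

Partials: r_u = (1, 0, 6*u), r_v = (0, 1, 14*v). As functions of (u, v):
  E = r_u · r_u = 36*u^2 + 1,
  F = r_u · r_v = 84*u*v,
  G = r_v · r_v = 196*v^2 + 1.
Evaluating at (u, v) = (3, 5/2): E = 325, F = 630, G = 1226.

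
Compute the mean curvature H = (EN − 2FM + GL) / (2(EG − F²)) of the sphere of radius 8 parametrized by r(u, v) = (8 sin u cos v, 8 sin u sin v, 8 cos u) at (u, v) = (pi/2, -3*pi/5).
H = -1/8

With E = 64, F = 0, G = 64*sin(u)^2, L = -8*sin(u)/Abs(sin(u)), M = 0, N = -8*sin(u)^3/Abs(sin(u)), assemble
  H = (EN − 2FM + GL) / (2(EG − F²)) = -sin(u)/(8*Abs(sin(u))).
At (u, v) = (pi/2, -3*pi/5): H = -1/8.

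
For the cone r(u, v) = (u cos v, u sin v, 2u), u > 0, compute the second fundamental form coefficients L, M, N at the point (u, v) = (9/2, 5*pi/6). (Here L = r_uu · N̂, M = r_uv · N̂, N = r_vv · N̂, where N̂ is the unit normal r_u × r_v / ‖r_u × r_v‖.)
L = 0;  M = 0;  N = 9*sqrt(5)/5

Compute the unit normal N̂(u, v) = (-2*sqrt(5)*u*cos(v)/(5*Abs(u)), -2*sqrt(5)*u*sin(v)/(5*Abs(u)), sqrt(5)*u/(5*Abs(u))), and the second partials r_uu, r_uv, r_vv. Take dot products:
  L(u, v) = r_uu · N̂ = 0,
  M(u, v) = r_uv · N̂ = 0,
  N(u, v) = r_vv · N̂ = 2*sqrt(5)*u^2/(5*Abs(u)).
Evaluating at (u, v) = (9/2, 5*pi/6):
  L = 0, M = 0, N = 9*sqrt(5)/5.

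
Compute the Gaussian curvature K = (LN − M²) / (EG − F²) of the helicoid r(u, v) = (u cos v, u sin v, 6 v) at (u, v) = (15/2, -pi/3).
K = -64/15129

Coefficients of the first fundamental form: E = 1, F = 0, G = u^2 + 36.
Coefficients of the second fundamental form: L = 0, M = -6/sqrt(u^2 + 36), N = 0.
Assemble K = (LN − M²)/(EG − F²) = -36/(u^2 + 36)^2. At (u, v) = (15/2, -pi/3): K = -64/15129.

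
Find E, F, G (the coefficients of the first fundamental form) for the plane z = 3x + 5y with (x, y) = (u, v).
E = 10;  F = 15;  G = 26

Compute partials: r_u = (1, 0, 3), r_v = (0, 1, 5). Then
  E = r_u · r_u = 10,
  F = r_u · r_v = 15,
  G = r_v · r_v = 26.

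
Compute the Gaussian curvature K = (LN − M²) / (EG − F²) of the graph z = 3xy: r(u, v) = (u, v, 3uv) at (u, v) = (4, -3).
K = -9/51076

Coefficients of the first fundamental form: E = 9*v^2 + 1, F = 9*u*v, G = 9*u^2 + 1.
Coefficients of the second fundamental form: L = 0, M = 3/sqrt(9*u^2 + 9*v^2 + 1), N = 0.
Assemble K = (LN − M²)/(EG − F²) = -9/(81*u^4 + 162*u^2*v^2 + 18*u^2 + 81*v^4 + 18*v^2 + 1). At (u, v) = (4, -3): K = -9/51076.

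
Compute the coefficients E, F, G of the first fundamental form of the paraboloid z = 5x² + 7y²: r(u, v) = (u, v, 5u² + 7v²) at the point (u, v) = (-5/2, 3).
E = 626;  F = -1050;  G = 1765

Partials: r_u = (1, 0, 10*u), r_v = (0, 1, 14*v). As functions of (u, v):
  E = r_u · r_u = 100*u^2 + 1,
  F = r_u · r_v = 140*u*v,
  G = r_v · r_v = 196*v^2 + 1.
Evaluating at (u, v) = (-5/2, 3): E = 626, F = -1050, G = 1765.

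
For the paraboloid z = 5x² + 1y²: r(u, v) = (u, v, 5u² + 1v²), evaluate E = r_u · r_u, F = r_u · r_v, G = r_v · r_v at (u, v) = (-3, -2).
E = 901;  F = 120;  G = 17

Partials: r_u = (1, 0, 10*u), r_v = (0, 1, 2*v). As functions of (u, v):
  E = r_u · r_u = 100*u^2 + 1,
  F = r_u · r_v = 20*u*v,
  G = r_v · r_v = 4*v^2 + 1.
Evaluating at (u, v) = (-3, -2): E = 901, F = 120, G = 17.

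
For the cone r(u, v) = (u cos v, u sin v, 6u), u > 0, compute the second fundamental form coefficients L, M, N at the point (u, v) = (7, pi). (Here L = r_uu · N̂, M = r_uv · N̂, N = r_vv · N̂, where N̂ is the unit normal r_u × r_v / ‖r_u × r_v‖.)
L = 0;  M = 0;  N = 42*sqrt(37)/37

Compute the unit normal N̂(u, v) = (-6*sqrt(37)*u*cos(v)/(37*Abs(u)), -6*sqrt(37)*u*sin(v)/(37*Abs(u)), sqrt(37)*u/(37*Abs(u))), and the second partials r_uu, r_uv, r_vv. Take dot products:
  L(u, v) = r_uu · N̂ = 0,
  M(u, v) = r_uv · N̂ = 0,
  N(u, v) = r_vv · N̂ = 6*sqrt(37)*u^2/(37*Abs(u)).
Evaluating at (u, v) = (7, pi):
  L = 0, M = 0, N = 42*sqrt(37)/37.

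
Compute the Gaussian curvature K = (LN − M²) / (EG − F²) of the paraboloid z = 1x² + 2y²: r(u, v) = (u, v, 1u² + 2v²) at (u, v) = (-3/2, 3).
K = 2/5929

Coefficients of the first fundamental form: E = 4*u^2 + 1, F = 8*u*v, G = 16*v^2 + 1.
Coefficients of the second fundamental form: L = 2/sqrt(4*u^2 + 16*v^2 + 1), M = 0, N = 4/sqrt(4*u^2 + 16*v^2 + 1).
Assemble K = (LN − M²)/(EG − F²) = 8/(16*u^4 + 128*u^2*v^2 + 8*u^2 + 256*v^4 + 32*v^2 + 1). At (u, v) = (-3/2, 3): K = 2/5929.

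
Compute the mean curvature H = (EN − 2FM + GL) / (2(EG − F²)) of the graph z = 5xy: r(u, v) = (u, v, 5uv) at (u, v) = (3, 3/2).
H = -4500*sqrt(1129)/1274641

With E = 25*v^2 + 1, F = 25*u*v, G = 25*u^2 + 1, L = 0, M = 5/sqrt(25*u^2 + 25*v^2 + 1), N = 0, assemble
  H = (EN − 2FM + GL) / (2(EG − F²)) = -125*u*v/(25*u^2 + 25*v^2 + 1)^(3/2).
At (u, v) = (3, 3/2): H = -4500*sqrt(1129)/1274641.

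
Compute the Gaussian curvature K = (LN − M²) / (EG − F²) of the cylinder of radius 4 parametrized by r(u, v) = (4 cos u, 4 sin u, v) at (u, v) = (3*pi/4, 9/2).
K = 0

Coefficients of the first fundamental form: E = 16, F = 0, G = 1.
Coefficients of the second fundamental form: L = -4, M = 0, N = 0.
Assemble K = (LN − M²)/(EG − F²) = 0. At (u, v) = (3*pi/4, 9/2): K = 0.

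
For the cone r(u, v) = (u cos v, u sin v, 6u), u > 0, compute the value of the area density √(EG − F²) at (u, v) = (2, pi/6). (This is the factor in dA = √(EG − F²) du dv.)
√(EG − F²)|_{(2, pi/6)} = 2*sqrt(37)

E = 37, F = 0, G = u^2, so EG − F² = 37*u^2. Taking the positive square root: √(EG − F²) = sqrt(37)*Abs(u). At (u, v) = (2, pi/6): 2*sqrt(37).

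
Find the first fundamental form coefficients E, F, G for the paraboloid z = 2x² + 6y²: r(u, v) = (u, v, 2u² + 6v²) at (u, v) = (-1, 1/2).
E = 17;  F = -24;  G = 37

Partials: r_u = (1, 0, 4*u), r_v = (0, 1, 12*v). As functions of (u, v):
  E = r_u · r_u = 16*u^2 + 1,
  F = r_u · r_v = 48*u*v,
  G = r_v · r_v = 144*v^2 + 1.
Evaluating at (u, v) = (-1, 1/2): E = 17, F = -24, G = 37.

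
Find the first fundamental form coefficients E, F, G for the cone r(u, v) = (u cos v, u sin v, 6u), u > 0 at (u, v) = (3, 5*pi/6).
E = 37;  F = 0;  G = 9

Partials: r_u = (cos(v), sin(v), 6), r_v = (-u*sin(v), u*cos(v), 0). As functions of (u, v):
  E = r_u · r_u = 37,
  F = r_u · r_v = 0,
  G = r_v · r_v = u^2.
Evaluating at (u, v) = (3, 5*pi/6): E = 37, F = 0, G = 9.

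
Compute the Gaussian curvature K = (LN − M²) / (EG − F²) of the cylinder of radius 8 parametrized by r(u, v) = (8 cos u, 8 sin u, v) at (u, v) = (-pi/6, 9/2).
K = 0

Coefficients of the first fundamental form: E = 64, F = 0, G = 1.
Coefficients of the second fundamental form: L = -8, M = 0, N = 0.
Assemble K = (LN − M²)/(EG − F²) = 0. At (u, v) = (-pi/6, 9/2): K = 0.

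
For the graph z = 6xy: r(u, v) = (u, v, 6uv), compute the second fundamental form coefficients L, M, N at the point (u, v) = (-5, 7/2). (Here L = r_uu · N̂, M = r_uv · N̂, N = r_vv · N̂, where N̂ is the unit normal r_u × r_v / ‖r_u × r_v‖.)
L = 0;  M = 3*sqrt(1342)/671;  N = 0

Compute the unit normal N̂(u, v) = (-6*v/sqrt(36*u^2 + 36*v^2 + 1), -6*u/sqrt(36*u^2 + 36*v^2 + 1), 1/sqrt(36*u^2 + 36*v^2 + 1)), and the second partials r_uu, r_uv, r_vv. Take dot products:
  L(u, v) = r_uu · N̂ = 0,
  M(u, v) = r_uv · N̂ = 6/sqrt(36*u^2 + 36*v^2 + 1),
  N(u, v) = r_vv · N̂ = 0.
Evaluating at (u, v) = (-5, 7/2):
  L = 0, M = 3*sqrt(1342)/671, N = 0.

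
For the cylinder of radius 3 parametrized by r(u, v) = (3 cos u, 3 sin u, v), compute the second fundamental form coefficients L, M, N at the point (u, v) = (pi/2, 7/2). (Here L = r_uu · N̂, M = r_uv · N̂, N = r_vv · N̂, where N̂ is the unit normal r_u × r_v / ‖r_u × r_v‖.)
L = -3;  M = 0;  N = 0

Compute the unit normal N̂(u, v) = (cos(u), sin(u), 0), and the second partials r_uu, r_uv, r_vv. Take dot products:
  L(u, v) = r_uu · N̂ = -3,
  M(u, v) = r_uv · N̂ = 0,
  N(u, v) = r_vv · N̂ = 0.
Evaluating at (u, v) = (pi/2, 7/2):
  L = -3, M = 0, N = 0.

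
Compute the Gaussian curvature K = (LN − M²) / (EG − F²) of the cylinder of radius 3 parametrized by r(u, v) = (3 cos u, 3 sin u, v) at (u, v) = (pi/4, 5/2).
K = 0

Coefficients of the first fundamental form: E = 9, F = 0, G = 1.
Coefficients of the second fundamental form: L = -3, M = 0, N = 0.
Assemble K = (LN − M²)/(EG − F²) = 0. At (u, v) = (pi/4, 5/2): K = 0.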